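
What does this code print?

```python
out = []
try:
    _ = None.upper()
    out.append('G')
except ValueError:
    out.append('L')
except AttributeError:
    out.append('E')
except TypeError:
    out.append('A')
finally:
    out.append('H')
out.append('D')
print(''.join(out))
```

Execution trace: 'E' (except AttributeError) → 'H' (finally) → 'D' (after the try/except). Output: EHD

Answer: EHD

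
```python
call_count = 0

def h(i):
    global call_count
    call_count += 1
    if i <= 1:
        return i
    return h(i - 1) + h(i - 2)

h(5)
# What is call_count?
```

Calls(i) = 1 + Calls(i-1) + Calls(i-2); Calls(0)=Calls(1)=1. For i=5 this gives 15.

Answer: 15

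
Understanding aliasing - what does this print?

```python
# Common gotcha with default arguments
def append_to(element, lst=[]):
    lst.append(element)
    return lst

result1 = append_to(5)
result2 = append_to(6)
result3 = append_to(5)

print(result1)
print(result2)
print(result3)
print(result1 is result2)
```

Key concept: mutable default argument gotcha.
Step by step:
`result1 = append_to(5)` → result1 = [5]
`result2 = append_to(6)` → result1 = [5, 6] (same object as result2); result2 = [5, 6] (same object as result1)
`result3 = append_to(5)` → result1 = [5, 6, 5] (same object as result2, result3); result2 = [5, 6, 5] (same object as result1, result3); result3 = [5, 6, 5] (same object as result1, result2)
`print(result1)` → prints [5, 6, 5]
`print(result2)` → prints [5, 6, 5]
`print(result3)` → prints [5, 6, 5]
`print(result1 is result2)` → prints True

Answer:
[5, 6, 5]
[5, 6, 5]
[5, 6, 5]
True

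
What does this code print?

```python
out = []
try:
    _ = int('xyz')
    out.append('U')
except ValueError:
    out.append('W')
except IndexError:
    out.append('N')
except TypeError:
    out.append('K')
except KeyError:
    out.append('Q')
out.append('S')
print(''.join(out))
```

Execution trace: 'W' (except ValueError) → 'S' (after the try/except). Output: WS

Answer: WS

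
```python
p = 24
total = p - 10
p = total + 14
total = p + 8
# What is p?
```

Trace:
`p = 24` → p = 24
`total = p - 10` → total = 14
`p = total + 14` → p = 28
`total = p + 8` → total = 36
So p = 28

Answer: 28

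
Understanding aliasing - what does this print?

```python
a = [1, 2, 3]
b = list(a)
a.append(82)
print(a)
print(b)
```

Key concept: list() constructor creates copy.
Step by step:
`a = [1, 2, 3]` → a = [1, 2, 3]
`b = list(a)` → b = [1, 2, 3]
`a.append(82)` → a = [1, 2, 3, 82]
`print(a)` → prints [1, 2, 3, 82]
`print(b)` → prints [1, 2, 3]

Answer:
[1, 2, 3, 82]
[1, 2, 3]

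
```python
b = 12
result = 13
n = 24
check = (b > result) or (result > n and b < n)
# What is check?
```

Trace:
`b = 12` → b = 12
`result = 13` → result = 13
`n = 24` → n = 24
`check = (b > result) or (result > n and b < n)` → check = False
So check = False

Answer: False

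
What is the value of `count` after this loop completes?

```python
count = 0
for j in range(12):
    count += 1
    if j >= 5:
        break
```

Loop breaks when j reaches 5, count is 6
`count` takes the values: 0 → 1 → 2 → 3 → 4 → 5 → 6

Answer: 6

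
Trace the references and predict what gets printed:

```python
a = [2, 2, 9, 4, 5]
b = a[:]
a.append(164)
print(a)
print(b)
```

Key concept: slice [:] creates copy.
Step by step:
`a = [2, 2, 9, 4, 5]` → a = [2, 2, 9, 4, 5]
`b = a[:]` → b = [2, 2, 9, 4, 5]
`a.append(164)` → a = [2, 2, 9, 4, 5, 164]
`print(a)` → prints [2, 2, 9, 4, 5, 164]
`print(b)` → prints [2, 2, 9, 4, 5]

Answer:
[2, 2, 9, 4, 5, 164]
[2, 2, 9, 4, 5]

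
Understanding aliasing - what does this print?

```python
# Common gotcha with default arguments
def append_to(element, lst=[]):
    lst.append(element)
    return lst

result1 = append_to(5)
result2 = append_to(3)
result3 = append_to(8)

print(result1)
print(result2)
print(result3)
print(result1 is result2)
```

Key concept: mutable default argument gotcha.
Step by step:
`result1 = append_to(5)` → result1 = [5]
`result2 = append_to(3)` → result1 = [5, 3] (same object as result2); result2 = [5, 3] (same object as result1)
`result3 = append_to(8)` → result1 = [5, 3, 8] (same object as result2, result3); result2 = [5, 3, 8] (same object as result1, result3); result3 = [5, 3, 8] (same object as result1, result2)
`print(result1)` → prints [5, 3, 8]
`print(result2)` → prints [5, 3, 8]
`print(result3)` → prints [5, 3, 8]
`print(result1 is result2)` → prints True

Answer:
[5, 3, 8]
[5, 3, 8]
[5, 3, 8]
True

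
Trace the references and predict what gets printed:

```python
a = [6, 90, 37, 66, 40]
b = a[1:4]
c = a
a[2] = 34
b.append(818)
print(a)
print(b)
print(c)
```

Key concept: slice vs alias.
Step by step:
`a = [6, 90, 37, 66, 40]` → a = [6, 90, 37, 66, 40]
`b = a[1:4]` → b = [90, 37, 66]
`c = a` → c = [6, 90, 37, 66, 40] (same object as a)
`a[2] = 34` → a = [6, 90, 34, 66, 40] (same object as c); c = [6, 90, 34, 66, 40] (same object as a)
`b.append(818)` → b = [90, 37, 66, 818]
`print(a)` → prints [6, 90, 34, 66, 40]
`print(b)` → prints [90, 37, 66, 818]
`print(c)` → prints [6, 90, 34, 66, 40]

Answer:
[6, 90, 34, 66, 40]
[90, 37, 66, 818]
[6, 90, 34, 66, 40]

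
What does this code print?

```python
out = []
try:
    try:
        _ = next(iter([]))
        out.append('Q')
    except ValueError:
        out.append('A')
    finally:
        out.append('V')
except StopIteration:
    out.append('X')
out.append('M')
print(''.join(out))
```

Execution trace: 'V' (finally) → 'X' (outer except StopIteration) → 'M' (after the try/except). Output: VXM

Answer: VXM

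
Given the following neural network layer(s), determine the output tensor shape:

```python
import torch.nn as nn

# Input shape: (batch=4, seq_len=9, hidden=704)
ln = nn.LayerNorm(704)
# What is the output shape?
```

Input: (4, 9, 704) -> Output: (4, 9, 704)

Answer: (4, 9, 704)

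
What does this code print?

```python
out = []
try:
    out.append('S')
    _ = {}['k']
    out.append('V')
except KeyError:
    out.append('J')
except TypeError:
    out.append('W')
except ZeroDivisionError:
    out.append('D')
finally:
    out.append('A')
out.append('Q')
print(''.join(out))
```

Execution trace: 'S' (try body) → 'J' (except KeyError) → 'A' (finally) → 'Q' (after the try/except). Output: SJAQ

Answer: SJAQ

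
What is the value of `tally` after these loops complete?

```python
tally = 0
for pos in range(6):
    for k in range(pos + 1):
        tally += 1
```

Triangle: 1 + 2 + ... + 6
`tally` takes the values: 0 → 1 → 2 → 3 → 4 → 5 → 6 → 7 → 8 → 9 → 10 → 11 → 12 → 13 → 14 → 15 → 16 → 17 → 18 → 19 → 20 → 21

Answer: 21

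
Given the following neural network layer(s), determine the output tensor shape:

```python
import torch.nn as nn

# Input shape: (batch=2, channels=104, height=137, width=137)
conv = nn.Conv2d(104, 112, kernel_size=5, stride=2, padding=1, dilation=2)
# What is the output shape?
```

Input: (2, 104, 137, 137) -> Output: (2, 112, 66, 66)

Answer: (2, 112, 66, 66)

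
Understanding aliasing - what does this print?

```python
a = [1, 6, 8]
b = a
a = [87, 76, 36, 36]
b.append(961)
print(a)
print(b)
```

Key concept: rebinding vs mutation: a is rebound to a new list, b still points at the original.
Step by step:
`a = [1, 6, 8]` → a = [1, 6, 8]
`b = a` → b = [1, 6, 8] (same object as a)
`a = [87, 76, 36, 36]` → a = [87, 76, 36, 36]
`b.append(961)` → b = [1, 6, 8, 961]
`print(a)` → prints [87, 76, 36, 36]
`print(b)` → prints [1, 6, 8, 961]

Answer:
[87, 76, 36, 36]
[1, 6, 8, 961]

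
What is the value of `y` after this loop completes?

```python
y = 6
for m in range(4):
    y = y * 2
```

Multiply by 2, 4 times: 6 * 2^4 = 96
`y` takes the values: 6 → 12 → 24 → 48 → 96

Answer: 96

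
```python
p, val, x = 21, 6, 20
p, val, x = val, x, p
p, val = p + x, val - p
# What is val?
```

Trace:
`p, val, x = 21, 6, 20` → p = 21; val = 6; x = 20
`p, val, x = val, x, p` → p = 6; val = 20; x = 21
`p, val = p + x, val - p` → p = 27; val = 14
So val = 14

Answer: 14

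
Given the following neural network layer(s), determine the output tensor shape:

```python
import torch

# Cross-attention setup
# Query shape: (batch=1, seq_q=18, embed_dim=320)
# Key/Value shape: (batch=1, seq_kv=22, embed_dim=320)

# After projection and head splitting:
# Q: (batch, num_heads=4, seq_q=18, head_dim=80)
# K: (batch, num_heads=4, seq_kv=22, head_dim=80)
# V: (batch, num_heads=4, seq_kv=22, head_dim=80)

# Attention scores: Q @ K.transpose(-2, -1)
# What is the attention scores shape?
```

Input: (1, 18, 320) -> Output: (1, 4, 18, 22)

Answer: (1, 4, 18, 22)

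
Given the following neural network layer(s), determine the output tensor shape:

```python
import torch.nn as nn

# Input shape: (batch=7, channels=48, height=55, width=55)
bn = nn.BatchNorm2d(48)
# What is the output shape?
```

Input: (7, 48, 55, 55) -> Output: (7, 48, 55, 55)

Answer: (7, 48, 55, 55)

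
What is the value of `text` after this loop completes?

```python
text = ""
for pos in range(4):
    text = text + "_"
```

Repeat '_' 4 times
`text` takes the values: "" → "_" → "__" → "___" → "____"

Answer: "____"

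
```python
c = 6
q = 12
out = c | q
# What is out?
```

Trace:
`c = 6` → c = 6
`q = 12` → q = 12
`out = c | q` → out = 14
So out = 14

Answer: 14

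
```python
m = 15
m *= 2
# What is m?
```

Trace:
`m = 15` → m = 15
`m *= 2` → m = 30
So m = 30

Answer: 30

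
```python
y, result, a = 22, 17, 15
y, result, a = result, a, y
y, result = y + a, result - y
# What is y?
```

Trace:
`y, result, a = 22, 17, 15` → y = 22; result = 17; a = 15
`y, result, a = result, a, y` → y = 17; result = 15; a = 22
`y, result = y + a, result - y` → y = 39; result = -2
So y = 39

Answer: 39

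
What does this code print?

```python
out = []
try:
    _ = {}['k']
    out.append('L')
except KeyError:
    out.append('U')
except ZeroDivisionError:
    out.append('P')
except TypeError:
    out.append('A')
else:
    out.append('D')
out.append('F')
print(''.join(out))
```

Execution trace: 'U' (except KeyError) → 'F' (after the try/except). Output: UF

Answer: UF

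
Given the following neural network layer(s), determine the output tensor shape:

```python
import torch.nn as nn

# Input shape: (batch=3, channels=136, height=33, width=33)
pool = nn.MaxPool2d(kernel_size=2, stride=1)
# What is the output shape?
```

Input: (3, 136, 33, 33) -> Output: (3, 136, 32, 32)

Answer: (3, 136, 32, 32)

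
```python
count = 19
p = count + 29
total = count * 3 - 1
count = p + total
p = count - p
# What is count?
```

Trace:
`count = 19` → count = 19
`p = count + 29` → p = 48
`total = count * 3 - 1` → total = 56
`count = p + total` → count = 104
`p = count - p` → p = 56
So count = 104

Answer: 104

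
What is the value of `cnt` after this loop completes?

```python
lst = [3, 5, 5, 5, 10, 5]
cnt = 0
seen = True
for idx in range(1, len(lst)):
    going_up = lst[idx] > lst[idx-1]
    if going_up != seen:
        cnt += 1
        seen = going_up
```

Count direction changes in [3, 5, 5, 5, 10, 5]
`cnt` takes the values: 0 → 1 → 2 → 3

Answer: 3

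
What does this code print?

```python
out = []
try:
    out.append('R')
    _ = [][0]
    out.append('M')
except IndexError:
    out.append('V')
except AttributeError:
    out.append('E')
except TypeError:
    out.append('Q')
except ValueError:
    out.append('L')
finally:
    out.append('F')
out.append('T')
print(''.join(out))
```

Execution trace: 'R' (try body) → 'V' (except IndexError) → 'F' (finally) → 'T' (after the try/except). Output: RVFT

Answer: RVFT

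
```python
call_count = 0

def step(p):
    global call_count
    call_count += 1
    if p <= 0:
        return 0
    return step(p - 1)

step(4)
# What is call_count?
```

Linear recursion stepping by 1: 5 calls from p=4 down to ≤0.

Answer: 5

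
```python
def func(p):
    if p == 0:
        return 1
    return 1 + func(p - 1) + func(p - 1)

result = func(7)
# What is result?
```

func(p) = 1 + 2·func(p-1), func(0)=1. Closed form: (1+1)·2^7 - 1 = 255.

Answer: 255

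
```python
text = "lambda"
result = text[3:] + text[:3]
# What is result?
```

Trace:
`text = "lambda"` → text = 'lambda'
`result = text[3:] + text[:3]` → result = 'bdalam'
So result = 'bdalam'

Answer: 'bdalam'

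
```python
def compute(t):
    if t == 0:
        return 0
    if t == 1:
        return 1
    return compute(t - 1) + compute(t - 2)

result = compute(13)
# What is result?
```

Build up from base cases: compute(0)=0, compute(1)=1, compute(2)=1, compute(3)=2, compute(4)=3, compute(5)=5, compute(6)=8, ..., compute(13)=233

Answer: 233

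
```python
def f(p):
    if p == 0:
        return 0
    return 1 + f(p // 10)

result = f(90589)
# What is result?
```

Count of digits of 90589: 5

Answer: 5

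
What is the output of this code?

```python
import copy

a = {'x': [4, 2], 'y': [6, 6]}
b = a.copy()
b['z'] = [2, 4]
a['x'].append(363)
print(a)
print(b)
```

Key concept: shallow copy of dict with mutable values.
Step by step:
`a = {'x': [4, 2], 'y': [6, 6]}` → a = {'x': [4, 2], 'y': [6, 6]}
`b = a.copy()` → b = {'x': [4, 2], 'y': [6, 6]}
`b['z'] = [2, 4]` → b = {'x': [4, 2], 'y': [6, 6], 'z': [2, 4]}
`a['x'].append(363)` → a = {'x': [4, 2, 363], 'y': [6, 6]}; b = {'x': [4, 2, 363], 'y': [6, 6], 'z': [2, 4]}
`print(a)` → prints {'x': [4, 2, 363], 'y': [6, 6]}
`print(b)` → prints {'x': [4, 2, 363], 'y': [6, 6], 'z': [2, 4]}

Answer:
{'x': [4, 2, 363], 'y': [6, 6]}
{'x': [4, 2, 363], 'y': [6, 6], 'z': [2, 4]}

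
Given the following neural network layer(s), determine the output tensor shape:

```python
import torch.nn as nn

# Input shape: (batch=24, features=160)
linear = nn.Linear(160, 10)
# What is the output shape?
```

Input: (24, 160) -> Output: (24, 10)

Answer: (24, 10)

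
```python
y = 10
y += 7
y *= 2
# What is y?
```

Trace:
`y = 10` → y = 10
`y += 7` → y = 17
`y *= 2` → y = 34
So y = 34

Answer: 34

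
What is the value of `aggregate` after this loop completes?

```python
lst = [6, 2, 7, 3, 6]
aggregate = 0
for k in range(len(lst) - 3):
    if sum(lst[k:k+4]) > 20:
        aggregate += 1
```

Count windows with sum > 20
`aggregate` takes the values: 0

Answer: 0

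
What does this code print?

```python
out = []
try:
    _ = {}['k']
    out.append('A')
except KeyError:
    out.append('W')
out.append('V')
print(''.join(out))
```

Execution trace: 'W' (except KeyError) → 'V' (after the try/except). Output: WV

Answer: WV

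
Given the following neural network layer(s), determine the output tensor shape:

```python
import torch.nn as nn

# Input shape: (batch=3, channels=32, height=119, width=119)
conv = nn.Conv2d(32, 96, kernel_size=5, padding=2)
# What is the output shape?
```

Input: (3, 32, 119, 119) -> Output: (3, 96, 119, 119)

Answer: (3, 96, 119, 119)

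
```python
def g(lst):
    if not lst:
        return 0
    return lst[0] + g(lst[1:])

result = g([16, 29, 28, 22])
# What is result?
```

16 + 29 + 28 + 22 + 0 = 95

Answer: 95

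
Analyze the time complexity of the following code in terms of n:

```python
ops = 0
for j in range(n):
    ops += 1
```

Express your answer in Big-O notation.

Each loop level contributes: n. Multiplying the contributions gives O(n).

Answer: O(n)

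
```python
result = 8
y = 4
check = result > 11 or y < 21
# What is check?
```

Trace:
`result = 8` → result = 8
`y = 4` → y = 4
`check = result > 11 or y < 21` → check = True
So check = True

Answer: True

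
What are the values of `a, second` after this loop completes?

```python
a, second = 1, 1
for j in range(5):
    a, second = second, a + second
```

Fibonacci: after 5 iterations
`a, second` takes the values: (1, 1) → (1, 2) → (2, 3) → (3, 5) → (5, 8) → (8, 13)

Answer: 8, 13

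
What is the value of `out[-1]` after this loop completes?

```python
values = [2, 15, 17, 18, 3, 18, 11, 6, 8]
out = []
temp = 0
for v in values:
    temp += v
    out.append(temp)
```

Cumulative sum ends at 98
`out` takes the values: [] → [2] → [2, 17] → [2, 17, 34] → [2, 17, 34, 52] → [2, 17, 34, 52, 55] → [2, 17, 34, 52, 55, 73] → [2, 17, 34, 52, 55, 73, 84] → [2, 17, 34, 52, 55, 73, 84, 90] → [2, 17, 34, 52, 55, 73, 84, 90, 98]
So `out[-1]` = 98

Answer: 98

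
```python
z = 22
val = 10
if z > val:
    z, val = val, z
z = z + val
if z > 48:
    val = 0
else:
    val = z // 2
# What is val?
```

Trace:
`z = 22` → z = 22
`val = 10` → val = 10
`if z > val: ...` → z > val is True → z = 10; val = 22
`z = z + val` → z = 32
`if z > 48: ...` → z > 48 is False, take else branch → val = 16
So val = 16

Answer: 16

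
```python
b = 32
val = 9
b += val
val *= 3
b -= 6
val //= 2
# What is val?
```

Trace:
`b = 32` → b = 32
`val = 9` → val = 9
`b += val` → b = 41
`val *= 3` → val = 27
`b -= 6` → b = 35
`val //= 2` → val = 13
So val = 13

Answer: 13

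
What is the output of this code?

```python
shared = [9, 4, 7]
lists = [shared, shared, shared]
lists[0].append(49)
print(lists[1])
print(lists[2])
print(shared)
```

Key concept: list of same reference.
Step by step:
`shared = [9, 4, 7]` → shared = [9, 4, 7]
`lists = [shared, shared, shared]` → lists = [[9, 4, 7], [9, 4, 7], [9, 4, 7]]
`lists[0].append(49)` → shared = [9, 4, 7, 49]; lists = [[9, 4, 7, 49], [9, 4, 7, 49], [9, 4, 7, 49]]
`print(lists[1])` → prints [9, 4, 7, 49]
`print(lists[2])` → prints [9, 4, 7, 49]
`print(shared)` → prints [9, 4, 7, 49]

Answer:
[9, 4, 7, 49]
[9, 4, 7, 49]
[9, 4, 7, 49]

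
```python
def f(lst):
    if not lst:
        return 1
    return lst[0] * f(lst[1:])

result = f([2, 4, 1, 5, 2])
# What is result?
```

Product over [2, 4, 1, 5, 2] = 2 * 4 * 1 * 5 * 2 = 80

Answer: 80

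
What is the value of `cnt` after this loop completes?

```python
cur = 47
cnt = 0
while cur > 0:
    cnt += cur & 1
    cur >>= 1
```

Count set bits in 47 (binary: 0b101111)
`cnt` takes the values: 0 → 1 → 2 → 3 → 4 → 5

Answer: 5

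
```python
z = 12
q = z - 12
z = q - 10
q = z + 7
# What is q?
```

Trace:
`z = 12` → z = 12
`q = z - 12` → q = 0
`z = q - 10` → z = -10
`q = z + 7` → q = -3
So q = -3

Answer: -3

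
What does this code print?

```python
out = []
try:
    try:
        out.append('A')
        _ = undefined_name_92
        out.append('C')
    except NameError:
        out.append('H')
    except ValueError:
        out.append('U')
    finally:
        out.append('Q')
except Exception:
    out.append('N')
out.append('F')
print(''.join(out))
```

Execution trace: 'A' (inner try body) → 'H' (inner except NameError) → 'Q' (inner finally) → 'F' (after the try/except). Output: AHQF

Answer: AHQF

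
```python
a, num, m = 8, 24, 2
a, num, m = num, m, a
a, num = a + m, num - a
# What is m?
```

Trace:
`a, num, m = 8, 24, 2` → a = 8; num = 24; m = 2
`a, num, m = num, m, a` → a = 24; num = 2; m = 8
`a, num = a + m, num - a` → a = 32; num = -22
So m = 8

Answer: 8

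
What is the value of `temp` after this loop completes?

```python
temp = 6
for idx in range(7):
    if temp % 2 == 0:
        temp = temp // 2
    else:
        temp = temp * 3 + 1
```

Collatz-style transformation from 6
`temp` takes the values: 6 → 3 → 10 → 5 → 16 → 8 → 4 → 2

Answer: 2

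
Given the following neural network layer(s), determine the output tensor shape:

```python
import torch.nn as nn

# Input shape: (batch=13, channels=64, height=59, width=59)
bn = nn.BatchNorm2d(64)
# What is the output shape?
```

Input: (13, 64, 59, 59) -> Output: (13, 64, 59, 59)

Answer: (13, 64, 59, 59)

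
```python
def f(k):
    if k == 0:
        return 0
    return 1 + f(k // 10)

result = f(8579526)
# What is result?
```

Count of digits of 8579526: 7

Answer: 7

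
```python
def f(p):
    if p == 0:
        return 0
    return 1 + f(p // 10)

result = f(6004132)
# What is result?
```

Count of digits of 6004132: 7

Answer: 7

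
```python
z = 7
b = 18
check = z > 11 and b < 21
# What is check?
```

Trace:
`z = 7` → z = 7
`b = 18` → b = 18
`check = z > 11 and b < 21` → check = False
So check = False

Answer: False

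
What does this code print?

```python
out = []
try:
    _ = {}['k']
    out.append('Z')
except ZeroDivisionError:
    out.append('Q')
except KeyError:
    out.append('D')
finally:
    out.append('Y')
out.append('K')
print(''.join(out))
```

Execution trace: 'D' (except KeyError) → 'Y' (finally) → 'K' (after the try/except). Output: DYK

Answer: DYK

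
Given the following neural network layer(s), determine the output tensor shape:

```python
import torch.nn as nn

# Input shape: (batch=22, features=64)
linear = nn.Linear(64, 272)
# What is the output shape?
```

Input: (22, 64) -> Output: (22, 272)

Answer: (22, 272)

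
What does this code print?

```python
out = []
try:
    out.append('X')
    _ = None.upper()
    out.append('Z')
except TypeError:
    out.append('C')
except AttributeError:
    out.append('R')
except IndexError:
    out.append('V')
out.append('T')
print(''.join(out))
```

Execution trace: 'X' (try body) → 'R' (except AttributeError) → 'T' (after the try/except). Output: XRT

Answer: XRT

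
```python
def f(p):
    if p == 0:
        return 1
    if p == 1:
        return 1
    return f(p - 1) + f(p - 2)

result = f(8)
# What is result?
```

Build up from base cases: f(0)=1, f(1)=1, f(2)=2, f(3)=3, f(4)=5, f(5)=8, f(6)=13, ..., f(8)=34

Answer: 34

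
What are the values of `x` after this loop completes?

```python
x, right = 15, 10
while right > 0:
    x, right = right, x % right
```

GCD of 15 and 10
`x` takes the values: 15 → 10 → 5

Answer: 5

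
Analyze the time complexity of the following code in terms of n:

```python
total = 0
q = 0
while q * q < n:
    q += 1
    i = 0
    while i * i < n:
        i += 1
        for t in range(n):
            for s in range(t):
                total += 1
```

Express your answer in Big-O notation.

Each loop level contributes: √n × √n × n × n. Multiplying the contributions gives O(n^3).

Answer: O(n^3)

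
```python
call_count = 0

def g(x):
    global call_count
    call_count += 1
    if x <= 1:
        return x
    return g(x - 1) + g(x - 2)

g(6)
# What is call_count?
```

Calls(x) = 1 + Calls(x-1) + Calls(x-2); Calls(0)=Calls(1)=1. For x=6 this gives 25.

Answer: 25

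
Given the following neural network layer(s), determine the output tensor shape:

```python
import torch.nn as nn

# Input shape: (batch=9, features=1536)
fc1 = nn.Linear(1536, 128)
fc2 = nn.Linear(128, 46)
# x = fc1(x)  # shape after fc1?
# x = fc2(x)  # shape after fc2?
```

Input: (9, 1536) -> after fc1: (9, 128) -> Output: (9, 46)

Answer: (9, 46)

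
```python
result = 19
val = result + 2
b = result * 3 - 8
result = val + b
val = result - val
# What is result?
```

Trace:
`result = 19` → result = 19
`val = result + 2` → val = 21
`b = result * 3 - 8` → b = 49
`result = val + b` → result = 70
`val = result - val` → val = 49
So result = 70

Answer: 70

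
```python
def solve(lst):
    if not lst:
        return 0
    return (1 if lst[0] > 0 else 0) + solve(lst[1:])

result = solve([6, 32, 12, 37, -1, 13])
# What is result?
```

Count of positive elements in [6, 32, 12, 37, -1, 13] = 5

Answer: 5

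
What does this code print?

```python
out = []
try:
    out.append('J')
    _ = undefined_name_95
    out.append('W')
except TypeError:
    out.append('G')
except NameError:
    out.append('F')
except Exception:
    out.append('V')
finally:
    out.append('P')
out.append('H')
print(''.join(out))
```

Execution trace: 'J' (try body) → 'F' (except NameError) → 'P' (finally) → 'H' (after the try/except). Output: JFPH

Answer: JFPH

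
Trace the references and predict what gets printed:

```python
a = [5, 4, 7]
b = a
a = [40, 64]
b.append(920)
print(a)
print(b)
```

Key concept: rebinding vs mutation: a is rebound to a new list, b still points at the original.
Step by step:
`a = [5, 4, 7]` → a = [5, 4, 7]
`b = a` → b = [5, 4, 7] (same object as a)
`a = [40, 64]` → a = [40, 64]
`b.append(920)` → b = [5, 4, 7, 920]
`print(a)` → prints [40, 64]
`print(b)` → prints [5, 4, 7, 920]

Answer:
[40, 64]
[5, 4, 7, 920]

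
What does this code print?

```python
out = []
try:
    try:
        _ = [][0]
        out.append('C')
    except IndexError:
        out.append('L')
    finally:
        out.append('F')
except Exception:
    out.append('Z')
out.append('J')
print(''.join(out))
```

Execution trace: 'L' (inner except IndexError) → 'F' (inner finally) → 'J' (after the try/except). Output: LFJ

Answer: LFJ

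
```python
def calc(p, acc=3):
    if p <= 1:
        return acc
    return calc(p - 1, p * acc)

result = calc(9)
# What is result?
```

Accumulator trace (n, acc): (9, 3) -> (8, 27) -> (7, 216) -> (6, 1512) -> (5, 9072) -> (4, 45360) -> (3, 181440) -> (2, 544320) -> (1, 1088640) -> return 1088640

Answer: 1088640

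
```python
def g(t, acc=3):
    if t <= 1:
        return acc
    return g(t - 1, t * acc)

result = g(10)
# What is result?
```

Accumulator trace (n, acc): (10, 3) -> (9, 30) -> (8, 270) -> (7, 2160) -> (6, 15120) -> (5, 90720) -> (4, 453600) -> (3, 1814400) -> (2, 5443200) -> (1, 10886400) -> return 10886400

Answer: 10886400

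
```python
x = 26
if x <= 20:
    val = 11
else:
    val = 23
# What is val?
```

Trace:
`x = 26` → x = 26
`if x <= 20: ...` → x <= 20 is False, take else branch → val = 23
So val = 23

Answer: 23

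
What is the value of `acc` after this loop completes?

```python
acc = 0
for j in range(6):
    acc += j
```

Sum of 0 to 5 = 15
`acc` takes the values: 0 → 1 → 3 → 6 → 10 → 15

Answer: 15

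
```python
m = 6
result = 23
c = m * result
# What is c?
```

Trace:
`m = 6` → m = 6
`result = 23` → result = 23
`c = m * result` → c = 138
So c = 138

Answer: 138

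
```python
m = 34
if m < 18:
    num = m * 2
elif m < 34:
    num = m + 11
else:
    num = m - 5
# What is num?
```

Trace:
`m = 34` → m = 34
`if m < 18: ...` → m < 18 is False, m < 34 is False, take else branch → num = 29
So num = 29

Answer: 29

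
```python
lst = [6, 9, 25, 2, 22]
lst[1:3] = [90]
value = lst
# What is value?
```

Trace:
`lst = [6, 9, 25, 2, 22]` → lst = [6, 9, 25, 2, 22]
`lst[1:3] = [90]` → lst = [6, 90, 2, 22]
`value = lst` → value = [6, 90, 2, 22]
So value = [6, 90, 2, 22]

Answer: [6, 90, 2, 22]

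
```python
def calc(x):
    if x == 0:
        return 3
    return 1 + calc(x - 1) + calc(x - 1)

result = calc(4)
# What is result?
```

calc(x) = 1 + 2·calc(x-1), calc(0)=3. Closed form: (3+1)·2^4 - 1 = 63.

Answer: 63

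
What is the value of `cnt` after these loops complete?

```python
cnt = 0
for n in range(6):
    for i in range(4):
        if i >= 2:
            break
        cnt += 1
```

Inner breaks at 2, outer runs 6 times
`cnt` takes the values: 0 → 1 → 2 → 3 → 4 → 5 → 6 → 7 → 8 → 9 → 10 → 11 → 12

Answer: 12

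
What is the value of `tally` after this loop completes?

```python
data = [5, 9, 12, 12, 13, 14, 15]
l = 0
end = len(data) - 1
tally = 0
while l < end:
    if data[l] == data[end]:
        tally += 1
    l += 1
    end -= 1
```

Count matching pairs from ends
`tally` takes the values: 0

Answer: 0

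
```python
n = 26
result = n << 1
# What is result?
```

Trace:
`n = 26` → n = 26
`result = n << 1` → result = 52
So result = 52

Answer: 52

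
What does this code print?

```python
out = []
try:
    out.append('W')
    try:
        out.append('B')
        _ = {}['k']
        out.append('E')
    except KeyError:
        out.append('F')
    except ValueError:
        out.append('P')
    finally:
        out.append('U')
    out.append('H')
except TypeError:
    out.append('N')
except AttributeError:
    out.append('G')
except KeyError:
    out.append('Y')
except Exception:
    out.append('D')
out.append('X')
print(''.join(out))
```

Execution trace: 'W' (try body) → 'B' (inner try body) → 'F' (inner except KeyError) → 'U' (inner finally) → 'H' (try body, no exception) → 'X' (after the try/except). Output: WBFUHX

Answer: WBFUHX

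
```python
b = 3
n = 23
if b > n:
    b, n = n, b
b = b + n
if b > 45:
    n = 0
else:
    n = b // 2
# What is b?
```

Trace:
`b = 3` → b = 3
`n = 23` → n = 23
`if b > n: ...` → b > n is False → no variable changes
`b = b + n` → b = 26
`if b > 45: ...` → b > 45 is False, take else branch → n = 13
So b = 26

Answer: 26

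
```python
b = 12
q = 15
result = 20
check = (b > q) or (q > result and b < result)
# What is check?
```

Trace:
`b = 12` → b = 12
`q = 15` → q = 15
`result = 20` → result = 20
`check = (b > q) or (q > result and b < result)` → check = False
So check = False

Answer: False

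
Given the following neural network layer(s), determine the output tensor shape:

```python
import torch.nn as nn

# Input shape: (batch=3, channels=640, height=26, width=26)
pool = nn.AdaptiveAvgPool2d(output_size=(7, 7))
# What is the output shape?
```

Input: (3, 640, 26, 26) -> Output: (3, 640, 7, 7)

Answer: (3, 640, 7, 7)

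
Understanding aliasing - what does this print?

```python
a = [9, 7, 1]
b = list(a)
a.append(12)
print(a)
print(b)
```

Key concept: list() constructor creates copy.
Step by step:
`a = [9, 7, 1]` → a = [9, 7, 1]
`b = list(a)` → b = [9, 7, 1]
`a.append(12)` → a = [9, 7, 1, 12]
`print(a)` → prints [9, 7, 1, 12]
`print(b)` → prints [9, 7, 1]

Answer:
[9, 7, 1, 12]
[9, 7, 1]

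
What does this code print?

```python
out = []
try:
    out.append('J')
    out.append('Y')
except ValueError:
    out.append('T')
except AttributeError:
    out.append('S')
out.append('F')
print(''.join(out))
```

Execution trace: 'J' (try body) → 'Y' (try body, no exception) → 'F' (after the try/except). Output: JYF

Answer: JYF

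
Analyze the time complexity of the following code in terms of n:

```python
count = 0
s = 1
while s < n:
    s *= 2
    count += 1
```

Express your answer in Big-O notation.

Each loop level contributes: log n. Multiplying the contributions gives O(log n).

Answer: O(log n)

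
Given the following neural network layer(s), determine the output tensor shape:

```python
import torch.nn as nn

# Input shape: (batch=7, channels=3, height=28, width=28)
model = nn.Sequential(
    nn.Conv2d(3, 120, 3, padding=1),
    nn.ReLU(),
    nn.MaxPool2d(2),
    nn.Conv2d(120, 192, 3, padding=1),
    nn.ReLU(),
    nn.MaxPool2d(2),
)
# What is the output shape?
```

Input: (7, 3, 28, 28) -> after first Conv2d: (7, 120, 28, 28) -> after first MaxPool2d: (7, 120, 14, 14) -> after second Conv2d: (7, 192, 14, 14) -> Output: (7, 192, 7, 7)

Answer: (7, 192, 7, 7)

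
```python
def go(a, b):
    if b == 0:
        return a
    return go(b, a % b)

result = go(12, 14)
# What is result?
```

go(12, 14) -> go(14, 12) -> go(12, 2) -> go(2, 0) -> 2

Answer: 2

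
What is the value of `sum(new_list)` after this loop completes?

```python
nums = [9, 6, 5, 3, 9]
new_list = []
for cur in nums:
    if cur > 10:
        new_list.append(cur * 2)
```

Sum of doubled values > 10
`new_list` takes the values: []
So `sum(new_list)` = 0

Answer: 0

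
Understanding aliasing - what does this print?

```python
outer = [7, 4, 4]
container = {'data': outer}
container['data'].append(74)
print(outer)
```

Key concept: dict holds reference to list.
Step by step:
`outer = [7, 4, 4]` → outer = [7, 4, 4]
`container = {'data': outer}` → container = {'data': [7, 4, 4]}
`container['data'].append(74)` → outer = [7, 4, 4, 74]; container = {'data': [7, 4, 4, 74]}
`print(outer)` → prints [7, 4, 4, 74]

Answer: [7, 4, 4, 74]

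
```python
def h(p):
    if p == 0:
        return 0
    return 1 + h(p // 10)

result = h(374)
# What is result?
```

Count of digits of 374: 3

Answer: 3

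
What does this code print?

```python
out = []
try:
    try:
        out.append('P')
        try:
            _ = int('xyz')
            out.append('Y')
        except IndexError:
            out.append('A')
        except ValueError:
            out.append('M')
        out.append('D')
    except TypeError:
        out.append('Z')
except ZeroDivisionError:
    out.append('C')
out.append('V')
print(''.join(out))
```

Execution trace: 'P' (try body) → 'M' (inner except ValueError) → 'D' (try body, no exception) → 'V' (after the try/except). Output: PMDV

Answer: PMDV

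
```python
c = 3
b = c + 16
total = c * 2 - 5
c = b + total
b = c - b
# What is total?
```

Trace:
`c = 3` → c = 3
`b = c + 16` → b = 19
`total = c * 2 - 5` → total = 1
`c = b + total` → c = 20
`b = c - b` → b = 1
So total = 1

Answer: 1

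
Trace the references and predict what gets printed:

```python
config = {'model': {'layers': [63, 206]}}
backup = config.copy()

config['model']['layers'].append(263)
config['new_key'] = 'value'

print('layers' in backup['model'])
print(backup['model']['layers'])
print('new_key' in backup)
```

Key concept: shallow copy gotcha with nested dict.
Step by step:
`config = {'model': {'layers': [63, 206]}}` → config = {'model': {'layers': [63, 206]}}
`backup = config.copy()` → backup = {'model': {'layers': [63, 206]}}
`config['model']['layers'].append(263)` → config = {'model': {'layers': [63, 206, 263]}}; backup = {'model': {'layers': [63, 206, 263]}}
`config['new_key'] = 'value'` → config = {'model': {'layers': [63, 206, 263]}, 'new_key': 'value'}
`print('layers' in backup['model'])` → prints True
`print(backup['model']['layers'])` → prints [63, 206, 263]
`print('new_key' in backup)` → prints False

Answer:
True
[63, 206, 263]
False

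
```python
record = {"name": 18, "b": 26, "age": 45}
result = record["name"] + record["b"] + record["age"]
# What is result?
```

Trace:
`record = {"name": 18, "b": 26, "age": 45}` → record = {'name': 18, 'b': 26, 'age': 45}
`result = record["name"] + record["b"] + record["age"]` → result = 89
So result = 89

Answer: 89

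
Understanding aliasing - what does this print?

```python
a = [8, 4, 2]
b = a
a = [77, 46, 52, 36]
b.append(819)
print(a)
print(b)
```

Key concept: rebinding vs mutation: a is rebound to a new list, b still points at the original.
Step by step:
`a = [8, 4, 2]` → a = [8, 4, 2]
`b = a` → b = [8, 4, 2] (same object as a)
`a = [77, 46, 52, 36]` → a = [77, 46, 52, 36]
`b.append(819)` → b = [8, 4, 2, 819]
`print(a)` → prints [77, 46, 52, 36]
`print(b)` → prints [8, 4, 2, 819]

Answer:
[77, 46, 52, 36]
[8, 4, 2, 819]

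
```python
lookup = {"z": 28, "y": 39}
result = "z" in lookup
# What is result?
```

Trace:
`lookup = {"z": 28, "y": 39}` → lookup = {'z': 28, 'y': 39}
`result = "z" in lookup` → result = True
So result = True

Answer: True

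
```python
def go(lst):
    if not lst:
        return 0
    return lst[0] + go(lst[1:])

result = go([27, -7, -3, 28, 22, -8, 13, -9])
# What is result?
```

27 + (-7) + (-3) + 28 + 22 + (-8) + 13 + (-9) + 0 = 63

Answer: 63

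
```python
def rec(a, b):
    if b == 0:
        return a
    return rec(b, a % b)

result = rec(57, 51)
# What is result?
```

rec(57, 51) -> rec(51, 6) -> rec(6, 3) -> rec(3, 0) -> 3

Answer: 3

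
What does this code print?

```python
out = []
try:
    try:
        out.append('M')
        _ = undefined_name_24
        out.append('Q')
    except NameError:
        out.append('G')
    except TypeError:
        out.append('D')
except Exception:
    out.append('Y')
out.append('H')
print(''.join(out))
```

Execution trace: 'M' (inner try body) → 'G' (inner except NameError) → 'H' (after the try/except). Output: MGH

Answer: MGH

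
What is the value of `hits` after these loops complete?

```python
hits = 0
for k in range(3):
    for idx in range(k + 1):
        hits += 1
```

Triangle: 1 + 2 + ... + 3
`hits` takes the values: 0 → 1 → 2 → 3 → 4 → 5 → 6

Answer: 6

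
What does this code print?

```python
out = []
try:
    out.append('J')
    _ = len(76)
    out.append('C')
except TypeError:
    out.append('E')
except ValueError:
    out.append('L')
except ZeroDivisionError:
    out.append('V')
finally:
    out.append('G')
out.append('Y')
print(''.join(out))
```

Execution trace: 'J' (try body) → 'E' (except TypeError) → 'G' (finally) → 'Y' (after the try/except). Output: JEGY

Answer: JEGY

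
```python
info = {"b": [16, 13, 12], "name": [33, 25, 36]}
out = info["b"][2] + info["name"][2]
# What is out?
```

Trace:
`info = {"b": [16, 13, 12], "name": [33, 25, 36]}` → info = {'b': [16, 13, 12], 'name': [33, 25, 36]}
`out = info["b"][2] + info["name"][2]` → out = 48
So out = 48

Answer: 48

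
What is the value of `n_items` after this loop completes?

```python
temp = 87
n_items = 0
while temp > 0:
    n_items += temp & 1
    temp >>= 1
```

Count set bits in 87 (binary: 0b1010111)
`n_items` takes the values: 0 → 1 → 2 → 3 → 4 → 5

Answer: 5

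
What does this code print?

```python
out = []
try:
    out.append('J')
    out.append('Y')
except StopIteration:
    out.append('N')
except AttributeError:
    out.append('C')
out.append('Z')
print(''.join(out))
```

Execution trace: 'J' (try body) → 'Y' (try body, no exception) → 'Z' (after the try/except). Output: JYZ

Answer: JYZ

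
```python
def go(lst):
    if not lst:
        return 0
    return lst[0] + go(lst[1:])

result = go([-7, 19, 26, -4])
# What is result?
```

(-7) + 19 + 26 + (-4) + 0 = 34

Answer: 34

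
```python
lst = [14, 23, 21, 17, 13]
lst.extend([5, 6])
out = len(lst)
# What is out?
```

Trace:
`lst = [14, 23, 21, 17, 13]` → lst = [14, 23, 21, 17, 13]
`lst.extend([5, 6])` → lst = [14, 23, 21, 17, 13, 5, 6]
`out = len(lst)` → out = 7
So out = 7

Answer: 7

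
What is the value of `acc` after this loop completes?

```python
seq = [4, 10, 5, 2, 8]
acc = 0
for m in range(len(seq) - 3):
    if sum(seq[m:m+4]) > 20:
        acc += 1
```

Count windows with sum > 20
`acc` takes the values: 0 → 1 → 2

Answer: 2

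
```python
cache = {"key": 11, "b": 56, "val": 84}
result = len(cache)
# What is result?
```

Trace:
`cache = {"key": 11, "b": 56, "val": 84}` → cache = {'key': 11, 'b': 56, 'val': 84}
`result = len(cache)` → result = 3
So result = 3

Answer: 3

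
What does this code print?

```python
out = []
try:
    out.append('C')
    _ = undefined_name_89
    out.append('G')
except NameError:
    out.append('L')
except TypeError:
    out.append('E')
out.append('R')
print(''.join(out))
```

Execution trace: 'C' (try body) → 'L' (except NameError) → 'R' (after the try/except). Output: CLR

Answer: CLR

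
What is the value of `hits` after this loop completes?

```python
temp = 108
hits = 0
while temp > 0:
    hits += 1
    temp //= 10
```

Count digits by repeated division by 10
`hits` takes the values: 0 → 1 → 2 → 3

Answer: 3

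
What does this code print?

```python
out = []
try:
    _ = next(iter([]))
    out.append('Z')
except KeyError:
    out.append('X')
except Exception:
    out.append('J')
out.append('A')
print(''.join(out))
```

Execution trace: 'J' (except Exception) → 'A' (after the try/except). Output: JA

Answer: JA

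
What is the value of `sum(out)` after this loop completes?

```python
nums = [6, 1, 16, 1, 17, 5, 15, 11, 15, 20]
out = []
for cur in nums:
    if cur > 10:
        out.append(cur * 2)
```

Sum of doubled values > 10
`out` takes the values: [] → [32] → [32, 34] → [32, 34, 30] → [32, 34, 30, 22] → [32, 34, 30, 22, 30] → [32, 34, 30, 22, 30, 40]
So `sum(out)` = 188

Answer: 188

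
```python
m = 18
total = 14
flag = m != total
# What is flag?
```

Trace:
`m = 18` → m = 18
`total = 14` → total = 14
`flag = m != total` → flag = True
So flag = True

Answer: True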